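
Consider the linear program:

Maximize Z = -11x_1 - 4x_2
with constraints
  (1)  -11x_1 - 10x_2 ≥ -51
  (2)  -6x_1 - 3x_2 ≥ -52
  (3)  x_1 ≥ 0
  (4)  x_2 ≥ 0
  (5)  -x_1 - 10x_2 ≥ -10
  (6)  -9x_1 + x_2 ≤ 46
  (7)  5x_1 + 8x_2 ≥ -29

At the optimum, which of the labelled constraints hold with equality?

Corner points and Z = -11x_1 - 4x_2:
  (51/11, 0) → Z = -51
  (41/10, 59/100) → Z = -2373/50
  (0, 0) → Z = 0
  (0, 1) → Z = -4

The maximum is at (0, 0). Substituting into each constraint, equality holds for (3) and (4); the remaining constraints have slack.

(3) and (4)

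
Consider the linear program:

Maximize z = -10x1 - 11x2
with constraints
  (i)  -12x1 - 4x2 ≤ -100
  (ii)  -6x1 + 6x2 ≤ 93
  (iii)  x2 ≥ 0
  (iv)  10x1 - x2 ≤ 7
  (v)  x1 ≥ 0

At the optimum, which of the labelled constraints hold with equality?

(i) and (iv)

Feasible corners and z = -10x1 - 11x2:
  (19/8, 143/8) → z = -1763/8
  (32/13, 229/13) → z = -2839/13
  (5/2, 18) → z = -223

The maximum is at (32/13, 229/13). Substituting into each constraint, equality holds for (i) and (iv); the remaining constraints have slack.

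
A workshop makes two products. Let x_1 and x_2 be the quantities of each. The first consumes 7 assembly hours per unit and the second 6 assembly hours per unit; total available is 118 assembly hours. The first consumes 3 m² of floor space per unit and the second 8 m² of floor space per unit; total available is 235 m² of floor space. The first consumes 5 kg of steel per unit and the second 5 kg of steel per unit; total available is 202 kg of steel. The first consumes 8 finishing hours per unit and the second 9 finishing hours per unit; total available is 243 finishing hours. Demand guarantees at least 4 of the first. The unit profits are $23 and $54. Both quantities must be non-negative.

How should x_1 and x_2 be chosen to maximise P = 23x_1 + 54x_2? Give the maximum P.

x_1 = 4, x_2 = 15, maximum P = 902

Corner points and P = 23x_1 + 54x_2:
  (118/7, 0) → P = 2714/7
  (4, 0) → P = 92
  (4, 15) → P = 902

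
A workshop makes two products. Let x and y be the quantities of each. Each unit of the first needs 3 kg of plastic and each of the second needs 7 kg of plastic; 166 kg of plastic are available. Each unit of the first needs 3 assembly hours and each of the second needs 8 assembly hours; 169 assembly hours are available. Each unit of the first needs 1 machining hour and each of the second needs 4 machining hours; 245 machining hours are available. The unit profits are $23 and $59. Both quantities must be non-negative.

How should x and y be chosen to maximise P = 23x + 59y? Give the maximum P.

x = 145/3, y = 3, maximum P = 3866/3

Vertices and P = 23x + 59y:
  (0, 0) → P = 0
  (0, 169/8) → P = 9971/8
  (166/3, 0) → P = 3818/3
  (145/3, 3) → P = 3866/3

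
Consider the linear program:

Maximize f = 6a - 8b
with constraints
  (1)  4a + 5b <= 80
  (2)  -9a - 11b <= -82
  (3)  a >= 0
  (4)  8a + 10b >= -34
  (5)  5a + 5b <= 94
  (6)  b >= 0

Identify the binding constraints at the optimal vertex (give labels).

(5) and (6)

Vertices and f = 6a - 8b:
  (0, 16) → f = -128
  (14, 24/5) → f = 228/5
  (0, 82/11) → f = -656/11
  (82/9, 0) → f = 164/3
  (94/5, 0) → f = 564/5

The maximum is at (94/5, 0). Substituting into each constraint, equality holds for (5) and (6); the remaining constraints have slack.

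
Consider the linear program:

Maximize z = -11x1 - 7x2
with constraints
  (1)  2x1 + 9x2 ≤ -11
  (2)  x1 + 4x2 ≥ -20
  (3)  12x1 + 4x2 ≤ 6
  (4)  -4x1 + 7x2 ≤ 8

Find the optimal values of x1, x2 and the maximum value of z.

Corner points and z = -11x1 - 7x2:
  (49/50, -36/25) → z = -7/10
  (-149/50, -14/25) → z = 367/10
  (26/11, -123/22) → z = 289/22
  (-172/23, -72/23) → z = 2396/23

x1 = -172/23, x2 = -72/23, maximum z = 2396/23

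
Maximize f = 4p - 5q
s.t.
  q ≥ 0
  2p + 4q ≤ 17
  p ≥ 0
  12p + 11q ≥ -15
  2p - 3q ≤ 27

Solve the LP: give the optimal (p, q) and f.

p = 17/2, q = 0, maximum f = 34

Corner points and f = 4p - 5q:
  (17/2, 0) → f = 34
  (0, 0) → f = 0
  (0, 17/4) → f = -85/4

The binding constraints are q = 0 and 2p + 4q = 17.
Solving simultaneously gives p = 17/2, q = 0.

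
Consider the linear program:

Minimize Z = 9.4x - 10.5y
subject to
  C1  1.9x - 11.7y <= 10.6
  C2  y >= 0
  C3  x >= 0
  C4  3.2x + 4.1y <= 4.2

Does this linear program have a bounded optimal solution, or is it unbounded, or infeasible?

bounded optimum

Extreme points and Z = 9.4x - 10.5y:
  (0, 0) → Z = 0
  (1.3125, 0) → Z = 12.3375
  (0, 42/41) → Z = -441/41
The feasible region has finitely many vertices and no improving ray; the minimum is -441/41 at (0, 42/41).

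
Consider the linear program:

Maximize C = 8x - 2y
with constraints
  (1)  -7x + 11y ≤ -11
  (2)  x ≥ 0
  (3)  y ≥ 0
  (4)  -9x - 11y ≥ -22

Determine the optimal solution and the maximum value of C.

x = 22/9, y = 0, maximum C = 176/9

Extreme points and C = 8x - 2y:
  (11/7, 0) → C = 88/7
  (33/16, 5/16) → C = 127/8
  (22/9, 0) → C = 176/9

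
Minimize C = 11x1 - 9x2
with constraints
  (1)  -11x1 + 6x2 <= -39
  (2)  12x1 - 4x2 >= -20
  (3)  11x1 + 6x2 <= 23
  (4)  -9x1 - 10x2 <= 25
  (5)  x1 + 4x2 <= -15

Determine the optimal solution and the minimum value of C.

Extreme points and C = 11x1 - 9x2:
  (95/14, -241/28) → C = 4259/28
  (91/19, -94/19) → C = 1847/19
  (25/13, -55/13) → C = 770/13

At the optimal vertex, -9x1 - 10x2 = 25 and x1 + 4x2 = -15.
Solving simultaneously gives x1 = 25/13, x2 = -55/13.

x1 = 25/13, x2 = -55/13, minimum C = 770/13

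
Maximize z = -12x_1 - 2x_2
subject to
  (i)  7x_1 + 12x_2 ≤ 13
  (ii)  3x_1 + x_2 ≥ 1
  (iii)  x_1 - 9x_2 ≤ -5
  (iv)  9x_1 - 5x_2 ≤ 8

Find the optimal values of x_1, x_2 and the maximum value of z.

x_1 = -1/29, x_2 = 32/29, maximum z = -52/29

At the optimal vertex, 7x_1 + 12x_2 = 13 and 3x_1 + x_2 = 1.
Solving simultaneously gives x_1 = -1/29, x_2 = 32/29.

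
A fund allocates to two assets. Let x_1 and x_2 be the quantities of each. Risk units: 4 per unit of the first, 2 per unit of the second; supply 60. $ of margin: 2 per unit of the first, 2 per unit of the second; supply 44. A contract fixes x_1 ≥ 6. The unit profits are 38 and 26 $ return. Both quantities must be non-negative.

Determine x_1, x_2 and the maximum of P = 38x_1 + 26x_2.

x_1 = 8, x_2 = 14, maximum P = 668

Vertices and P = 38x_1 + 26x_2:
  (15, 0) → P = 570
  (6, 0) → P = 228
  (8, 14) → P = 668
  (6, 16) → P = 644

The binding constraints are 4x_1 + 2x_2 = 60 and 2x_1 + 2x_2 = 44.
Solving simultaneously gives x_1 = 8, x_2 = 14.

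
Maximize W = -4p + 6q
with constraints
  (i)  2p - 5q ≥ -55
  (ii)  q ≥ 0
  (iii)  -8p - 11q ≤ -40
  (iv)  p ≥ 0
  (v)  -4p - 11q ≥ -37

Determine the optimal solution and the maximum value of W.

p = 3/4, q = 34/11, maximum W = 171/11

Corner points and W = -4p + 6q:
  (5, 0) → W = -20
  (37/4, 0) → W = -37
  (3/4, 34/11) → W = 171/11

The binding constraints are -8p - 11q = -40 and -4p - 11q = -37.
Solving simultaneously gives p = 3/4, q = 34/11.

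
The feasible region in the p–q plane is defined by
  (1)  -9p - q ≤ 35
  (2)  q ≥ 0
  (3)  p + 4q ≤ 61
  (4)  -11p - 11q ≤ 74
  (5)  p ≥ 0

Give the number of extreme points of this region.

The feasible vertices (each the meet of two boundaries and inside every other half-plane) are:
  (61, 0)
  (0, 0)
  (0, 61/4)

3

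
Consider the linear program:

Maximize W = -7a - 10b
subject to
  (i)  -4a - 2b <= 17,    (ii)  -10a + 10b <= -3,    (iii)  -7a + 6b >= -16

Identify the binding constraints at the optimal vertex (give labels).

Corner points and W = -7a - 10b:
  (-41/15, -91/30) → W = 742/15
  (-35/19, -183/38) → W = 1160/19
  (71/5, 139/10) → W = -1192/5

The maximum is at (-35/19, -183/38). Substituting into each constraint, equality holds for (i) and (iii); the remaining constraints have slack.

(i) and (iii)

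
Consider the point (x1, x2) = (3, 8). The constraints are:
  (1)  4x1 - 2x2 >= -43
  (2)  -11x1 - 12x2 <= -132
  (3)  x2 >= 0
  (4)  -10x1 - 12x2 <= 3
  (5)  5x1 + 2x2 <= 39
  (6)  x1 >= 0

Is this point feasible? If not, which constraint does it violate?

Constraint (2): -11x1 - 12x2 = -129, which is not ≤ -132. All other constraints are satisfied.

not feasible — violates (2)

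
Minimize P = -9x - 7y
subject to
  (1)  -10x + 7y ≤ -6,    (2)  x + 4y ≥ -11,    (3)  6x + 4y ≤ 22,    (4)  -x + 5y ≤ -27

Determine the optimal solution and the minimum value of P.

Extreme points and P = -9x - 7y:
  (33/5, -22/5) → P = -143/5
  (53/9, -38/9) → P = -211/9
  (109/17, -70/17) → P = -491/17

At the optimal vertex, 6x + 4y = 22 and -x + 5y = -27.
Solving simultaneously gives x = 109/17, y = -70/17.

x = 109/17, y = -70/17, minimum P = -491/17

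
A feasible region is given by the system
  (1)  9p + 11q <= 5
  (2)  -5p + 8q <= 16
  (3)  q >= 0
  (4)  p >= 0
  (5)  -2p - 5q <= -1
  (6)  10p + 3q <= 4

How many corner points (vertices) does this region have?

4

The feasible vertices (each the meet of two boundaries and inside every other half-plane) are:
  (0, 5/11)
  (29/83, 14/83)
  (0, 1/5)
  (17/44, 1/22)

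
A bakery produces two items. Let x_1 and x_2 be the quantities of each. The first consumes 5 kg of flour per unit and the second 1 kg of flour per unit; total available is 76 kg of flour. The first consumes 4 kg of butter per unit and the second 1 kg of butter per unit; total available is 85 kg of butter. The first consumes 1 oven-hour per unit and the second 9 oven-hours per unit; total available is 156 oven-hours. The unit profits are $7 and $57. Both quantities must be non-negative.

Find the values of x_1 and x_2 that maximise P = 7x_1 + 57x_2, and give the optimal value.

x_1 = 12, x_2 = 16, maximum P = 996

Corner points and P = 7x_1 + 57x_2:
  (0, 0) → P = 0
  (0, 52/3) → P = 988
  (76/5, 0) → P = 532/5
  (12, 16) → P = 996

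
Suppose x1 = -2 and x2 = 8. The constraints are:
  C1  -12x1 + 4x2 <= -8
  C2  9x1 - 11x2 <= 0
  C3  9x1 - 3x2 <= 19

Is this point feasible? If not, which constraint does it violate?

not feasible — violates C1

Constraint C1: -12x1 + 4x2 = 56, which is not ≤ -8. All other constraints are satisfied.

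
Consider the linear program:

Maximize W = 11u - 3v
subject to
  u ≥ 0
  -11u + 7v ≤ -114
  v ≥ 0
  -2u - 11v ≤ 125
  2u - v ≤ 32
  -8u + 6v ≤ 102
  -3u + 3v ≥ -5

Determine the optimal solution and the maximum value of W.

u = 110/3, v = 124/3, maximum W = 838/3

Corner points and W = 11u - 3v:
  (110/3, 124/3) → W = 838/3
  (307/12, 287/12) → W = 629/3
  (91/3, 86/3) → W = 743/3

The optimum lies where -11u + 7v = -114 and 2u - v = 32.
Solving simultaneously gives u = 110/3, v = 124/3.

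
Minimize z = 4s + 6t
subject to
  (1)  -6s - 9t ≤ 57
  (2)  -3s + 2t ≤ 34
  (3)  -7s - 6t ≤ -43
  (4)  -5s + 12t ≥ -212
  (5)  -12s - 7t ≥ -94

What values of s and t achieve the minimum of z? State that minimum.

Feasible corners and z = 4s + 6t:
  (-59/16, 367/32) → z = 865/16
  (-10/9, 46/3) → z = 788/9
  (263/23, -142/23) → z = 200/23

The binding constraints are -7s - 6t = -43 and -12s - 7t = -94.
Solving simultaneously gives s = 263/23, t = -142/23.

s = 263/23, t = -142/23, minimum z = 200/23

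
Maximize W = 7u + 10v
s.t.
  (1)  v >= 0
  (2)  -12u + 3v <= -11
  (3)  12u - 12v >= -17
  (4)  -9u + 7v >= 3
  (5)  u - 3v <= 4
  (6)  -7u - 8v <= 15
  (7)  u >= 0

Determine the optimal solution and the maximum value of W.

u = 83/24, v = 39/8, maximum W = 1751/24

Corner points and W = 7u + 10v:
  (61/36, 28/9) → W = 1547/36
  (86/57, 45/19) → W = 1952/57
  (83/24, 39/8) → W = 1751/24

The optimum lies where 12u - 12v = -17 and -9u + 7v = 3.
Solving simultaneously gives u = 83/24, v = 39/8.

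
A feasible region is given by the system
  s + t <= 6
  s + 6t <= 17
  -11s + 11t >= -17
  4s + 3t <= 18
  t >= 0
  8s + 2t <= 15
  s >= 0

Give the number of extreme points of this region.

Intersecting each pair of boundary lines and keeping only the points that satisfy every inequality leaves:
  (28/23, 121/46)
  (0, 17/6)
  (17/11, 0)
  (199/110, 29/110)
  (0, 0)

5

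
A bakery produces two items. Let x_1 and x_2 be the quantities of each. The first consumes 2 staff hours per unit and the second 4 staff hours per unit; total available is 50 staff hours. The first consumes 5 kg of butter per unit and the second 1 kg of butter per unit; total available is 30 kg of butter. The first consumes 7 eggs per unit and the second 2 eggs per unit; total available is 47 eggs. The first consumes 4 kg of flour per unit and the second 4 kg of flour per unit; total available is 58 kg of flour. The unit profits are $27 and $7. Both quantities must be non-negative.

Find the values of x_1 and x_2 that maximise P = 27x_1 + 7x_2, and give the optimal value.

Vertices and P = 27x_1 + 7x_2:
  (0, 0) → P = 0
  (0, 25/2) → P = 175/2
  (6, 0) → P = 162
  (11/3, 32/3) → P = 521/3
  (13/3, 25/3) → P = 526/3

x_1 = 13/3, x_2 = 25/3, maximum P = 526/3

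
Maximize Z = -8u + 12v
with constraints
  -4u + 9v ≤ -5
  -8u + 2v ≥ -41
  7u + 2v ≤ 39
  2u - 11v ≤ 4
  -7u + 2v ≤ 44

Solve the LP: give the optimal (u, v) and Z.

u = 19/26, v = -3/13, maximum Z = -112/13

Feasible corners and Z = -8u + 12v:
  (361/71, 121/71) → Z = -1436/71
  (19/26, -3/13) → Z = -112/13
  (16/3, 5/6) → Z = -98/3
  (443/84, 25/42) → Z = -736/21

The binding constraints are -4u + 9v = -5 and 2u - 11v = 4.
Solving simultaneously gives u = 19/26, v = -3/13.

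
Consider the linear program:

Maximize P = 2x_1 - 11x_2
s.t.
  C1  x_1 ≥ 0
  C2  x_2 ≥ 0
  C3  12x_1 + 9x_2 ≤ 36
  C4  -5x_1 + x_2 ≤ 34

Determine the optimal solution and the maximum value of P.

Corner points and P = 2x_1 - 11x_2:
  (0, 0) → P = 0
  (0, 4) → P = -44
  (3, 0) → P = 6

x_1 = 3, x_2 = 0, maximum P = 6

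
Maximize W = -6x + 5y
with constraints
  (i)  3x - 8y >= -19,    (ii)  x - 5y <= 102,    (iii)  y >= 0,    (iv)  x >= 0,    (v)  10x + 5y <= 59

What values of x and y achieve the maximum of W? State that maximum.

x = 0, y = 19/8, maximum W = 95/8

Feasible corners and W = -6x + 5y:
  (0, 19/8) → W = 95/8
  (377/95, 367/95) → W = -427/95
  (0, 0) → W = 0
  (59/10, 0) → W = -177/5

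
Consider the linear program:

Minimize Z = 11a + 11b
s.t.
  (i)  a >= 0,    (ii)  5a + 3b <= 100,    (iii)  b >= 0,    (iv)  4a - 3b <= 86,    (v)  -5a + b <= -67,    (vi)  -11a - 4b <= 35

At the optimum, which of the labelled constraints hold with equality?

(iii) and (v)

Extreme points and Z = 11a + 11b:
  (20, 0) → Z = 220
  (301/20, 33/4) → Z = 2563/10
  (67/5, 0) → Z = 737/5

The minimum is at (67/5, 0). Substituting into each constraint, equality holds for (iii) and (v); the remaining constraints have slack.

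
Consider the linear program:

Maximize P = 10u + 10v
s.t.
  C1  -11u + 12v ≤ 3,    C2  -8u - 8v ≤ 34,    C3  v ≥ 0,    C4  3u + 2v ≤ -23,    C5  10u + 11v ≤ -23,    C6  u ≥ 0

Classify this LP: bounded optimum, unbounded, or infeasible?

The boundaries 10u + 11v = -23 and u = 0 meet at (0, -23/11), but that point violates v ≥ 0. Every candidate vertex is excluded by some other constraint, so the feasible region is empty.

infeasible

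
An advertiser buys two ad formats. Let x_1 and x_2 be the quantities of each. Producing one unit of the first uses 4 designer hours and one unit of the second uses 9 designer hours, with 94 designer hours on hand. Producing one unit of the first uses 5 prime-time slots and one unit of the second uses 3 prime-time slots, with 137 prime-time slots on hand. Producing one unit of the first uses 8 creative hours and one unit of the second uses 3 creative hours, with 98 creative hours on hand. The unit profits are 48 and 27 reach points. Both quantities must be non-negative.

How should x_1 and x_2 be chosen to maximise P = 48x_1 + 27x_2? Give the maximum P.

x_1 = 10, x_2 = 6, maximum P = 642

Extreme points and P = 48x_1 + 27x_2:
  (0, 0) → P = 0
  (0, 94/9) → P = 282
  (49/4, 0) → P = 588
  (10, 6) → P = 642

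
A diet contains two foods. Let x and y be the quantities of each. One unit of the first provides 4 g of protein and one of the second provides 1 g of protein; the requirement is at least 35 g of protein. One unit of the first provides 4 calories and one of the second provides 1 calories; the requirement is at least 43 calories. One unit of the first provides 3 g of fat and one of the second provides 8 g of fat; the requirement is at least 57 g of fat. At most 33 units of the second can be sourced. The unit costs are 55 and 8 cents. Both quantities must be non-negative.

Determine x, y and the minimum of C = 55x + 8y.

x = 5/2, y = 33, minimum C = 803/2

Extreme points and C = 55x + 8y:
  (19, 0) → C = 1045
  (287/29, 99/29) → C = 16577/29
  (5/2, 33) → C = 803/2
The feasible region is unbounded (it extends along (1, 0)), but C strictly increases along every unbounded feasible direction, so there is no improving ray and the minimum is attained at a vertex.

At the optimal vertex, 4x + y = 43 and y = 33.
Solving simultaneously gives x = 5/2, y = 33.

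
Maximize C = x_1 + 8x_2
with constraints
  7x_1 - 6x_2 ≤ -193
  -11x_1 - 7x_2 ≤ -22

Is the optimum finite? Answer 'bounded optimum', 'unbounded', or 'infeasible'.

From the feasible point (-53/5, 99/5), moving in the direction (6, 7) keeps every constraint satisfied while C increases without bound.

unbounded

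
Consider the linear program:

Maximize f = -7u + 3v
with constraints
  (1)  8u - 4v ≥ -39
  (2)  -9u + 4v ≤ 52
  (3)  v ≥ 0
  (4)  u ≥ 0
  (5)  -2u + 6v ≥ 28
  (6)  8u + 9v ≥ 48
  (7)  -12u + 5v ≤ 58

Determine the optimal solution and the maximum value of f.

Vertices and f = -7u + 3v:
  (0, 39/4) → f = 117/4
  (0, 16/3) → f = 16
  (6/11, 160/33) → f = 118/11
The feasible region is unbounded (it extends along (3, 1), (1, 2)), but f strictly decreases along every unbounded feasible direction, so there is no improving ray and the maximum is attained at a vertex.

The optimum lies where 8u - 4v = -39 and u = 0.
Solving simultaneously gives u = 0, v = 39/4.

u = 0, v = 39/4, maximum f = 117/4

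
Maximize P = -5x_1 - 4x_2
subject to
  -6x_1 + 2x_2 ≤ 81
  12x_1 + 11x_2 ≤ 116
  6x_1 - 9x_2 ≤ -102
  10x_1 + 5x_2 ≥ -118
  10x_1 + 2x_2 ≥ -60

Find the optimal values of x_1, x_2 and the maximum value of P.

Corner points and P = -5x_1 - 4x_2:
  (-659/90, 278/15) → P = -3377/90
  (-141/16, 225/16) → P = -195/16
  (-13/29, 320/29) → P = -1215/29
  (-124/17, 110/17) → P = 180/17

x_1 = -124/17, x_2 = 110/17, maximum P = 180/17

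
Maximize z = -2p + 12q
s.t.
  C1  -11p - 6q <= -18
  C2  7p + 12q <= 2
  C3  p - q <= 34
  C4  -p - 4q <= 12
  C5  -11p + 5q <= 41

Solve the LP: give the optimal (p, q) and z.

p = 34/15, q = -52/45, maximum z = -92/5

Feasible corners and z = -2p + 12q:
  (34/15, -52/45) → z = -92/5
  (72/19, -75/19) → z = -1044/19
  (19/2, -43/8) → z = -167/2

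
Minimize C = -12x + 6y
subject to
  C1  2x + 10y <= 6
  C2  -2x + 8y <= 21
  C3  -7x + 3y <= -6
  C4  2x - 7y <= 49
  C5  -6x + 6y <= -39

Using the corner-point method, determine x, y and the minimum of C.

Vertices and C = -12x + 6y:
  (266/17, -43/17) → C = -3450/17
  (71/12, -7/12) → C = -149/2
  (-7/10, -36/5) → C = -174/5

The binding constraints are 2x + 10y = 6 and 2x - 7y = 49.
Solving simultaneously gives x = 266/17, y = -43/17.

x = 266/17, y = -43/17, minimum C = -3450/17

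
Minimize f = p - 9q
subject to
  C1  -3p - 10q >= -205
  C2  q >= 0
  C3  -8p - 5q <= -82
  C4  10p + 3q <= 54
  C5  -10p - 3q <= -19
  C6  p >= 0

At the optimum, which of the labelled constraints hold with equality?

Corner points and f = p - 9q:
  (12/13, 194/13) → f = -1734/13
  (0, 82/5) → f = -738/5
  (0, 18) → f = -162

The minimum is at (0, 18). Substituting into each constraint, equality holds for C4 and C6; the remaining constraints have slack.

C4 and C6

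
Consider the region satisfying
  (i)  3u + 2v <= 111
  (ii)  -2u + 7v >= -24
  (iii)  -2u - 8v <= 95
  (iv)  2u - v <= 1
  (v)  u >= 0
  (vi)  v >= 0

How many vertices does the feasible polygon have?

The feasible vertices (each the meet of two boundaries and inside every other half-plane) are:
  (113/7, 219/7)
  (0, 111/2)
  (1/2, 0)
  (0, 0)

4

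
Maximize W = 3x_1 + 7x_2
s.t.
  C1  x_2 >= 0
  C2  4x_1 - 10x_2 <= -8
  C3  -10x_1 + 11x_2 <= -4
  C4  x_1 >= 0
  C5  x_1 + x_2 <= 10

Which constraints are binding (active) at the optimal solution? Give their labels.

C3 and C5

Vertices and W = 3x_1 + 7x_2:
  (16/7, 12/7) → W = 132/7
  (46/7, 24/7) → W = 306/7
  (38/7, 32/7) → W = 338/7

The maximum is at (38/7, 32/7). Substituting into each constraint, equality holds for C3 and C5; the remaining constraints have slack.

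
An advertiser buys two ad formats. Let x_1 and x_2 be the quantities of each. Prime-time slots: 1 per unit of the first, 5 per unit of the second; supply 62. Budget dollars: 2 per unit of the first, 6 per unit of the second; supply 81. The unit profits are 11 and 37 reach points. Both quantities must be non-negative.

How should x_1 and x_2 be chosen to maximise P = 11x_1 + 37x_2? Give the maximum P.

The binding constraints are x_1 + 5x_2 = 62 and 2x_1 + 6x_2 = 81.
Solving simultaneously gives x_1 = 33/4, x_2 = 43/4.

x_1 = 33/4, x_2 = 43/4, maximum P = 977/2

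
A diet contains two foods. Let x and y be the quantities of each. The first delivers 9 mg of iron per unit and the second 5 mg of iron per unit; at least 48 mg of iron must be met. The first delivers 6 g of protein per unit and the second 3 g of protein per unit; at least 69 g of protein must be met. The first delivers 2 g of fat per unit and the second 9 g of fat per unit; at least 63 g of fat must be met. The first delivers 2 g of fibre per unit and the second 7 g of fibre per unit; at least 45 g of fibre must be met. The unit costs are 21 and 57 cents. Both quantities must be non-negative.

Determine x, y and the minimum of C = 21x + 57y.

x = 9, y = 5, minimum C = 474

Vertices and C = 21x + 57y:
  (0, 23) → C = 1311
  (63/2, 0) → C = 1323/2
  (9, 5) → C = 474
The feasible region is unbounded (it extends along (0, 1), (1, 0)), but C strictly increases along every unbounded feasible direction, so there is no improving ray and the minimum is attained at a vertex.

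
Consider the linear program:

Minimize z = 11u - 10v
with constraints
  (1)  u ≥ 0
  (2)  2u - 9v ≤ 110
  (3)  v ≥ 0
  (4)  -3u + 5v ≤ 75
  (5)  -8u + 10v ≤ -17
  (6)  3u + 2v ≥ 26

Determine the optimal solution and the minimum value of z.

u = 147/23, v = 157/46, minimum z = 832/23

The feasible region is unbounded (it extends along (5, 3), (9, 2)), but z strictly increases along every unbounded feasible direction, so there is no improving ray and the minimum is attained at a vertex.

The binding constraints are -8u + 10v = -17 and 3u + 2v = 26.
Solving simultaneously gives u = 147/23, v = 157/46.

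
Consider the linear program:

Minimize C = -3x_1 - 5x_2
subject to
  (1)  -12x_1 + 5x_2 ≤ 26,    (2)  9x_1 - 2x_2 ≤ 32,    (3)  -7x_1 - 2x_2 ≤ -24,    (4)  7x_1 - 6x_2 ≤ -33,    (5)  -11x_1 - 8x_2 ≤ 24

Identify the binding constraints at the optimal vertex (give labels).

(1) and (2)

Feasible corners and C = -3x_1 - 5x_2:
  (212/21, 206/7) → C = -1242/7
  (68/59, 470/59) → C = -2554/59
  (129/20, 521/40) → C = -3379/40
  (39/28, 57/8) → C = -2229/56

The minimum is at (212/21, 206/7). Substituting into each constraint, equality holds for (1) and (2); the remaining constraints have slack.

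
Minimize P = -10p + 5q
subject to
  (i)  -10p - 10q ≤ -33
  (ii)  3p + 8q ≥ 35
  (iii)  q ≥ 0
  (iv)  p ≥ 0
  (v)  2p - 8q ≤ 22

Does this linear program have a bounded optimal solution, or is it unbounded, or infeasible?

unbounded

From the feasible point (0, 35/8), moving in the direction (8, 2) keeps every constraint satisfied while P decreases without bound.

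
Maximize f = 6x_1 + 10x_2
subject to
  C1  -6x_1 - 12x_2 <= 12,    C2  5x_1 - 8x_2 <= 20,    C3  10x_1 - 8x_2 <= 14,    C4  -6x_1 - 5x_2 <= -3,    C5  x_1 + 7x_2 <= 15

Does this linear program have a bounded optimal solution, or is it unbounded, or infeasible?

Vertices and f = 6x_1 + 10x_2:
  (47/49, -27/49) → f = 12/49
  (109/39, 68/39) → f = 1334/39
  (-54/37, 87/37) → f = 546/37
The feasible region has finitely many vertices and no improving ray; the maximum is 1334/39 at (109/39, 68/39).

bounded optimum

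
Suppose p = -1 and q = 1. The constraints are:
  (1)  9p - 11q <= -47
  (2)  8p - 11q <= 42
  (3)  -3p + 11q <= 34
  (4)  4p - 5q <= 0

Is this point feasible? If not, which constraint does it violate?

Constraint (1): 9p - 11q = -20, which is not ≤ -47. All other constraints are satisfied.

not feasible — violates (1)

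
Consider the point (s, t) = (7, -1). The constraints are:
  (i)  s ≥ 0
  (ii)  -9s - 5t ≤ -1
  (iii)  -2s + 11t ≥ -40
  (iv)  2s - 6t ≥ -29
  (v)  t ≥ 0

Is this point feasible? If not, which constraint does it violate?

not feasible — violates (v)

Constraint (v): t = -1, which is not ≥ 0. All other constraints are satisfied.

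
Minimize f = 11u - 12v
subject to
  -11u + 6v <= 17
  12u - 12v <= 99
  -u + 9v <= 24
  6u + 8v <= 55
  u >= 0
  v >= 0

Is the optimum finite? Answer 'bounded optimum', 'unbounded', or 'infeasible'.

bounded optimum

Vertices and f = 11u - 12v:
  (121/14, 11/28) → f = 1265/14
  (33/4, 0) → f = 363/4
  (303/62, 199/62) → f = 945/62
  (0, 8/3) → f = -32
  (0, 0) → f = 0
The feasible region has finitely many vertices and no improving ray; the minimum is -32 at (0, 8/3).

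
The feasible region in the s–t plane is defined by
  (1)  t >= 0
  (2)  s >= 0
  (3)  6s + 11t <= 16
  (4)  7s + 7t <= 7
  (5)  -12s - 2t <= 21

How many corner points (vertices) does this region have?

3

Of the 10 pairwise boundary intersections, those satisfying every inequality are:
  (0, 0)
  (1, 0)
  (0, 1)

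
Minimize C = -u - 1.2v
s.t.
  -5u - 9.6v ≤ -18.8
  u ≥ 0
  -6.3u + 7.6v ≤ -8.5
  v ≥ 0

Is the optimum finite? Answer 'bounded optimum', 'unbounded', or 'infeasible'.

From the feasible point (2806/1231, 3797/4924), moving in the direction (7.6, 6.3) keeps every constraint satisfied while C decreases without bound.

unbounded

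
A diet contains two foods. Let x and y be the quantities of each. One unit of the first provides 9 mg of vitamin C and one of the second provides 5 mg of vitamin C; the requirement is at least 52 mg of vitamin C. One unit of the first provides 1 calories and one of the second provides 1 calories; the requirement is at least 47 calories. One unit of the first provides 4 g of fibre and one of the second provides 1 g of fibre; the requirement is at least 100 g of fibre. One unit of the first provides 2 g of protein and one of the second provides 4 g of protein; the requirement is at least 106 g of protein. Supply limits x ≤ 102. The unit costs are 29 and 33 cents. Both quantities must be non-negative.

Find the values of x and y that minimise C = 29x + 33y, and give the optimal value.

Corner points and C = 29x + 33y:
  (0, 100) → C = 3300
  (53, 0) → C = 1537
  (102, 0) → C = 2958
  (53/3, 88/3) → C = 4441/3
  (41, 6) → C = 1387
The feasible region is unbounded (it extends along (0, 1)), but C strictly increases along every unbounded feasible direction, so there is no improving ray and the minimum is attained at a vertex.

At the optimal vertex, x + y = 47 and 2x + 4y = 106.
Solving simultaneously gives x = 41, y = 6.

x = 41, y = 6, minimum C = 1387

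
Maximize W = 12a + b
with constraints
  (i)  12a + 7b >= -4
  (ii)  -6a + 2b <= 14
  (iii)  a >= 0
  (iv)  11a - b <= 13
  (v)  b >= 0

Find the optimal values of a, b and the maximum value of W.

Extreme points and W = 12a + b:
  (0, 7) → W = 7
  (5/2, 29/2) → W = 89/2
  (0, 0) → W = 0
  (13/11, 0) → W = 156/11

The binding constraints are -6a + 2b = 14 and 11a - b = 13.
Solving simultaneously gives a = 5/2, b = 29/2.

a = 5/2, b = 29/2, maximum W = 89/2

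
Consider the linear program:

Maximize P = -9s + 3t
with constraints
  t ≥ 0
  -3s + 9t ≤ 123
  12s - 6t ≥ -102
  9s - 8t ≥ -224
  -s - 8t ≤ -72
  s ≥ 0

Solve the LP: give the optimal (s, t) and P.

s = 0, t = 41/3, maximum P = 41

The feasible region is unbounded (it extends along (3, 1), (1, 0)), but P strictly decreases along every unbounded feasible direction, so there is no improving ray and the maximum is attained at a vertex.

The binding constraints are -3s + 9t = 123 and s = 0.
Solving simultaneously gives s = 0, t = 41/3.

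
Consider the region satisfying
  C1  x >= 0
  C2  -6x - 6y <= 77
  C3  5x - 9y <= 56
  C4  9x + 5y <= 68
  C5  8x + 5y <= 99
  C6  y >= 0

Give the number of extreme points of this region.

3

Of the 15 pairwise boundary intersections, those satisfying every inequality are:
  (0, 68/5)
  (0, 0)
  (68/9, 0)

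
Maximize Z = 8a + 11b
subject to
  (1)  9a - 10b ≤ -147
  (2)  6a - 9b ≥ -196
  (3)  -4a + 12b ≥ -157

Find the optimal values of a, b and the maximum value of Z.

a = 91/3, b = 42, maximum Z = 2114/3

Extreme points and Z = 8a + 11b:
  (91/3, 42) → Z = 2114/3
  (-1667/34, -2001/68) → Z = -48683/68
  (-1255/12, -863/18) → Z = -24553/18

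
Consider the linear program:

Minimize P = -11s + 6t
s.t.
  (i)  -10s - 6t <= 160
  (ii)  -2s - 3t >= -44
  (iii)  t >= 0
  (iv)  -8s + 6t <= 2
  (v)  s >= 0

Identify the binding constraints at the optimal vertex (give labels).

Corner points and P = -11s + 6t:
  (22, 0) → P = -242
  (43/6, 89/9) → P = -39/2
  (0, 0) → P = 0
  (0, 1/3) → P = 2

The minimum is at (22, 0). Substituting into each constraint, equality holds for (ii) and (iii); the remaining constraints have slack.

(ii) and (iii)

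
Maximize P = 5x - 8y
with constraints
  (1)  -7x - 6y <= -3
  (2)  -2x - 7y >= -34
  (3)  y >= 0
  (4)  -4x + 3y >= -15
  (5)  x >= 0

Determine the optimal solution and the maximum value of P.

Corner points and P = 5x - 8y:
  (3/7, 0) → P = 15/7
  (0, 1/2) → P = -4
  (207/34, 53/17) → P = 11/2
  (0, 34/7) → P = -272/7
  (15/4, 0) → P = 75/4

x = 15/4, y = 0, maximum P = 75/4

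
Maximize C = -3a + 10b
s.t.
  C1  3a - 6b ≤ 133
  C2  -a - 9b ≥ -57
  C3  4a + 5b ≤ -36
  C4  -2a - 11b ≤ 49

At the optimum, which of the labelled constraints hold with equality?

Vertices and C = -3a + 10b:
  (-609/31, 264/31) → C = 4467/31
  (-1068/7, 163/7) → C = 4834/7
  (-151/34, -62/17) → C = -787/34

The maximum is at (-1068/7, 163/7). Substituting into each constraint, equality holds for C2 and C4; the remaining constraints have slack.

C2 and C4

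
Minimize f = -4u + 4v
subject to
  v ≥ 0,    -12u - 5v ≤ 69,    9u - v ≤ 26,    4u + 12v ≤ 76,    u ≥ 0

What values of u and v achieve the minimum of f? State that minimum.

Vertices and f = -4u + 4v:
  (26/9, 0) → f = -104/9
  (0, 0) → f = 0
  (97/28, 145/28) → f = 48/7
  (0, 19/3) → f = 76/3

The optimum lies where v = 0 and 9u - v = 26.
Solving simultaneously gives u = 26/9, v = 0.

u = 26/9, v = 0, minimum f = -104/9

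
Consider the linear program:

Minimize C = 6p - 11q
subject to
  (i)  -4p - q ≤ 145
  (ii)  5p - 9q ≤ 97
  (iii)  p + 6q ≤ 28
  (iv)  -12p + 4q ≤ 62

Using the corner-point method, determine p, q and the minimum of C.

p = -65/19, q = 199/38, minimum C = -2969/38

Corner points and C = 6p - 11q:
  (278/13, 43/39) → C = 4531/39
  (-43/4, -67/4) → C = 479/4
  (-65/19, 199/38) → C = -2969/38

The binding constraints are p + 6q = 28 and -12p + 4q = 62.
Solving simultaneously gives p = -65/19, q = 199/38.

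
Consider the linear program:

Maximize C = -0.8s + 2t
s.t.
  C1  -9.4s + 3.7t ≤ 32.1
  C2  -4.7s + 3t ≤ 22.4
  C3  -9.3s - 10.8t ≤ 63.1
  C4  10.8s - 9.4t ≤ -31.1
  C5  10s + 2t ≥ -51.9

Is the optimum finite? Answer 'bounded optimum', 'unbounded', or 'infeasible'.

From the feasible point (-1342/1081, 127/23), moving in the direction (9.4, 10.8) keeps every constraint satisfied while C increases without bound.

unbounded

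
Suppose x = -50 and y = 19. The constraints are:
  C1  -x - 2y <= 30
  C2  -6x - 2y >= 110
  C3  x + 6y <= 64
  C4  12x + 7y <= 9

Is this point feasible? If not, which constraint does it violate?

feasible

C1: 12 ≤ 30 ✓
C2: 262 ≥ 110 ✓
C3: 64 ≤ 64 ✓
C4: -467 ≤ 9 ✓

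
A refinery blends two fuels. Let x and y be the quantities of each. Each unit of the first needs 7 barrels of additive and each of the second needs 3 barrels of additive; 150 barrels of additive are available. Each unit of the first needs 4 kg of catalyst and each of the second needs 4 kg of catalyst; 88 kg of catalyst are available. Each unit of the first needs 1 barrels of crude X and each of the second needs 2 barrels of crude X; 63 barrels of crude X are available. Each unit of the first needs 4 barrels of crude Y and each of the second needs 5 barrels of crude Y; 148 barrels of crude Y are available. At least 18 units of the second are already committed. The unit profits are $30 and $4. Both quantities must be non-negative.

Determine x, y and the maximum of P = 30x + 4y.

x = 4, y = 18, maximum P = 192

At the optimal vertex, 4x + 4y = 88 and y = 18.
Solving simultaneously gives x = 4, y = 18.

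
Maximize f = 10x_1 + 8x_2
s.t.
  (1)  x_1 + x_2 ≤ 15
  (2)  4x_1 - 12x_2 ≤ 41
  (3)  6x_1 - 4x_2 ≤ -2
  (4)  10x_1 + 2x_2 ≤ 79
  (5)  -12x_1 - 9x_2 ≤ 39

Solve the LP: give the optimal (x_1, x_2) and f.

Feasible corners and f = 10x_1 + 8x_2:
  (29/5, 46/5) → f = 658/5
  (-58, 73) → f = 4
  (-29/17, -35/17) → f = -570/17

The binding constraints are x_1 + x_2 = 15 and 6x_1 - 4x_2 = -2.
Solving simultaneously gives x_1 = 29/5, x_2 = 46/5.

x_1 = 29/5, x_2 = 46/5, maximum f = 658/5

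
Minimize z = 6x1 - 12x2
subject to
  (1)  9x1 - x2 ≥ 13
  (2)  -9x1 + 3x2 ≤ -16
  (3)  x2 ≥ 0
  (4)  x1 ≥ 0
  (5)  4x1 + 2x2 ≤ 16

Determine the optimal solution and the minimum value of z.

x1 = 8/3, x2 = 8/3, minimum z = -16

The optimum lies where -9x1 + 3x2 = -16 and 4x1 + 2x2 = 16.
Solving simultaneously gives x1 = 8/3, x2 = 8/3.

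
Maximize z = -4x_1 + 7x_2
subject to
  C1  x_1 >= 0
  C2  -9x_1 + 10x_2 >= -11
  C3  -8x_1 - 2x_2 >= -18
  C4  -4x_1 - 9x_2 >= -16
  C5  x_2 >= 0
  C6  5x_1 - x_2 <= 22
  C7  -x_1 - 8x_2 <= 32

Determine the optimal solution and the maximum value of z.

Feasible corners and z = -4x_1 + 7x_2:
  (0, 16/9) → z = 112/9
  (0, 0) → z = 0
  (101/49, 37/49) → z = -145/49
  (11/9, 0) → z = -44/9
  (65/32, 7/8) → z = -2

x_1 = 0, x_2 = 16/9, maximum z = 112/9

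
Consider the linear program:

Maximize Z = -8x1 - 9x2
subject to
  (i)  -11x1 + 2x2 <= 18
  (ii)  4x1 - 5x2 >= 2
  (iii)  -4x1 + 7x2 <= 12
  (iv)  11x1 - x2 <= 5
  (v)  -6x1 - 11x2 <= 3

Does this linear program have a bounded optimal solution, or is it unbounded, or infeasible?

Feasible corners and Z = -8x1 - 9x2:
  (23/51, -2/51) → Z = -166/51
  (7/74, -12/37) → Z = 80/37
  (52/127, -63/127) → Z = 151/127
The feasible region has finitely many vertices and no improving ray; the maximum is 80/37 at (7/74, -12/37).

bounded optimum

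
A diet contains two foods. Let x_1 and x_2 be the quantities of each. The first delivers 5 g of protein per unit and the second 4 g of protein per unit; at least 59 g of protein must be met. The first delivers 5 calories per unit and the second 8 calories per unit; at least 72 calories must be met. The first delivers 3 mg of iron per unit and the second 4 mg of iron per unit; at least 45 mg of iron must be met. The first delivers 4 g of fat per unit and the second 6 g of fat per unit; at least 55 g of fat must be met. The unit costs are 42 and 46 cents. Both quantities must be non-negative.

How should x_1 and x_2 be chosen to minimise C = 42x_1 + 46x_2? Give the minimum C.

x_1 = 7, x_2 = 6, minimum C = 570

Extreme points and C = 42x_1 + 46x_2:
  (0, 59/4) → C = 1357/2
  (15, 0) → C = 630
  (7, 6) → C = 570
The feasible region is unbounded (it extends along (0, 1), (1, 0)), but C strictly increases along every unbounded feasible direction, so there is no improving ray and the minimum is attained at a vertex.

The optimum lies where 5x_1 + 4x_2 = 59 and 3x_1 + 4x_2 = 45.
Solving simultaneously gives x_1 = 7, x_2 = 6.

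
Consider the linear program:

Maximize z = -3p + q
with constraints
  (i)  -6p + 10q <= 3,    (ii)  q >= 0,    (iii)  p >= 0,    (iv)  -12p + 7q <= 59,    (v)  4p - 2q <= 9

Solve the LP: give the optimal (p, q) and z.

Vertices and z = -3p + q:
  (0, 3/10) → z = 3/10
  (24/7, 33/14) → z = -111/14
  (0, 0) → z = 0
  (9/4, 0) → z = -27/4

The binding constraints are -6p + 10q = 3 and p = 0.
Solving simultaneously gives p = 0, q = 3/10.

p = 0, q = 3/10, maximum z = 3/10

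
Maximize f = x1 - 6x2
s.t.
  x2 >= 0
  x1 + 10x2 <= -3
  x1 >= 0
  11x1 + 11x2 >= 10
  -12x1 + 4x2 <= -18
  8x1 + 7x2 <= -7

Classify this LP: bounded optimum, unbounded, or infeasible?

The boundaries -12x1 + 4x2 = -18 and 8x1 + 7x2 = -7 meet at (49/58, -57/29), but that point violates x2 ≥ 0. Every candidate vertex is excluded by some other constraint, so the feasible region is empty.

infeasible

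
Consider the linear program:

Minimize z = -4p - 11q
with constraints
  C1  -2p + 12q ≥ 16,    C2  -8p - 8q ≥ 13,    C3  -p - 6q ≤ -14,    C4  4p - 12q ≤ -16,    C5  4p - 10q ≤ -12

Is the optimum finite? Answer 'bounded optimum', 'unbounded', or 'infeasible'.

unbounded

From the feasible point (-19/4, 25/8), moving in the direction (-8, 8) keeps every constraint satisfied while z decreases without bound.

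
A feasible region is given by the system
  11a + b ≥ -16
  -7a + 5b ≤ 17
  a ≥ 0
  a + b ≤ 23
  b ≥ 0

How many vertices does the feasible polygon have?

Pairwise boundary intersections that survive every other constraint:
  (0, 17/5)
  (49/6, 89/6)
  (0, 0)
  (23, 0)

4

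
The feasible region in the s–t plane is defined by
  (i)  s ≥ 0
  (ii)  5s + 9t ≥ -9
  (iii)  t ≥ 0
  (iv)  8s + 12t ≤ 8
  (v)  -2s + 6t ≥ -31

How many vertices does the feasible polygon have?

3

Intersecting each pair of boundary lines and keeping only the points that satisfy every inequality leaves:
  (0, 0)
  (0, 2/3)
  (1, 0)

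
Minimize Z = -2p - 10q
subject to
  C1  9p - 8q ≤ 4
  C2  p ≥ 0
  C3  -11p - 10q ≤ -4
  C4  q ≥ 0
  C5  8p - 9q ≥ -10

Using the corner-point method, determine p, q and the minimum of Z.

p = 116/17, q = 122/17, minimum Z = -1452/17

Extreme points and Z = -2p - 10q:
  (4/9, 0) → Z = -8/9
  (116/17, 122/17) → Z = -1452/17
  (0, 2/5) → Z = -4
  (0, 10/9) → Z = -100/9
  (4/11, 0) → Z = -8/11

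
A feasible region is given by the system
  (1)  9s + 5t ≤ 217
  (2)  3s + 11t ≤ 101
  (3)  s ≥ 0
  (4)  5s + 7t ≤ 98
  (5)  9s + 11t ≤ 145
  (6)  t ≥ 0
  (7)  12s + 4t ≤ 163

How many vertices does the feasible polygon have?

5

Of the 21 pairwise boundary intersections, those satisfying every inequality are:
  (0, 101/11)
  (22/3, 79/11)
  (0, 0)
  (1213/96, 91/32)
  (163/12, 0)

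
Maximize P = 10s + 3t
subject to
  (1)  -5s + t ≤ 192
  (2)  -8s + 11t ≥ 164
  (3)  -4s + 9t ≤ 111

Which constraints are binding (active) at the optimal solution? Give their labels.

Feasible corners and P = 10s + 3t:
  (-1948/47, -716/47) → P = -21628/47
  (-1617/41, -213/41) → P = -16809/41
  (-255/28, 58/7) → P = -927/14

The maximum is at (-255/28, 58/7). Substituting into each constraint, equality holds for (2) and (3); the remaining constraints have slack.

(2) and (3)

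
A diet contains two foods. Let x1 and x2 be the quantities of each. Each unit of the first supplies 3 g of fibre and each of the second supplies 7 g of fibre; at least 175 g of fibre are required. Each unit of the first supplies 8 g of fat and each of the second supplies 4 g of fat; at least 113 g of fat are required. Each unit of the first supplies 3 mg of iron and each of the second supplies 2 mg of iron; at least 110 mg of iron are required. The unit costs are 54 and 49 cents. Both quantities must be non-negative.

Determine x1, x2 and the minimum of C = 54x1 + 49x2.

x1 = 28, x2 = 13, minimum C = 2149

Corner points and C = 54x1 + 49x2:
  (0, 55) → C = 2695
  (175/3, 0) → C = 3150
  (28, 13) → C = 2149
The feasible region is unbounded (it extends along (0, 1), (1, 0)), but C strictly increases along every unbounded feasible direction, so there is no improving ray and the minimum is attained at a vertex.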